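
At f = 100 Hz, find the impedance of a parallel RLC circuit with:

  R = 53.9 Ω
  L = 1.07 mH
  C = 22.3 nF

Step 1 — Angular frequency: ω = 2π·f = 2π·100 = 628.3 rad/s.
Step 2 — Component impedances:
  R: Z = R = 53.9 Ω
  L: Z = jωL = j·628.3·0.00107 = 0 + j0.6723 Ω
  C: Z = 1/(jωC) = -j/(ω·C) = 0 - j7.137e+04 Ω
Step 3 — Parallel combination: 1/Z_total = 1/R + 1/L + 1/C; Z_total = 0.008385 + j0.6722 Ω = 0.6723∠89.3° Ω.

Z = 0.008385 + j0.6722 Ω = 0.6723∠89.3° Ω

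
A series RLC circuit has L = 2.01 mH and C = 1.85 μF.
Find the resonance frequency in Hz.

Step 1 — Resonance condition Im(Z)=0 gives ω₀ = 1/√(LC).
Step 2 — ω₀ = 1/√(0.00201·1.85e-06) = 1.64e+04 rad/s.
Step 3 — f₀ = ω₀/(2π) = 2610 Hz.

f₀ = 2610 Hz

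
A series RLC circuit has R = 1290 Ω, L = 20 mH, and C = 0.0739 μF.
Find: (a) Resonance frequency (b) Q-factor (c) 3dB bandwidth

Step 1 — Resonance: ω₀ = 1/√(LC) = 1/√(0.02·7.39e-08) = 2.601e+04 rad/s.
Step 2 — f₀ = ω₀/(2π) = 4140 Hz.
Step 3 — Series Q: Q = ω₀L/R = 2.601e+04·0.02/1290 = 0.4033.
Step 4 — Bandwidth: Δω = ω₀/Q = 6.45e+04 rad/s; BW = Δω/(2π) = 1.027e+04 Hz.

(a) f₀ = 4140 Hz  (b) Q = 0.4033  (c) BW = 1.027e+04 Hz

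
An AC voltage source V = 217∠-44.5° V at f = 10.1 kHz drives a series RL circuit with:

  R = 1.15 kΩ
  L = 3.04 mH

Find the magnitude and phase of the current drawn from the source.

Step 1 — Angular frequency: ω = 2π·f = 2π·1.01e+04 = 6.346e+04 rad/s.
Step 2 — Component impedances:
  R: Z = R = 1150 Ω
  L: Z = jωL = j·6.346e+04·0.00304 = 0 + j192.9 Ω
Step 3 — Series combination: Z_total = R + L = 1150 + j192.9 Ω = 1166∠9.5° Ω.
Step 4 — Source phasor: V = 217∠-44.5° V = 154.8 - j152.1 V.
Step 5 — Ohm's law: I = V / Z_total = (154.8 - j152.1) / (1150 + j192.9) = 0.1093 - j0.1506 A.
Step 6 — Convert to polar: |I| = 0.1861 A, ∠I = -54.0°.

I = 0.1861∠-54.0° A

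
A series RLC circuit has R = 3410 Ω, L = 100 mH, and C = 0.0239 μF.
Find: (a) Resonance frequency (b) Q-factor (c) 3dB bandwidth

Step 1 — Resonance: ω₀ = 1/√(LC) = 1/√(0.1·2.39e-08) = 2.046e+04 rad/s.
Step 2 — f₀ = ω₀/(2π) = 3256 Hz.
Step 3 — Series Q: Q = ω₀L/R = 2.046e+04·0.1/3410 = 0.5999.
Step 4 — Bandwidth: Δω = ω₀/Q = 3.41e+04 rad/s; BW = Δω/(2π) = 5427 Hz.

(a) f₀ = 3256 Hz  (b) Q = 0.5999  (c) BW = 5427 Hz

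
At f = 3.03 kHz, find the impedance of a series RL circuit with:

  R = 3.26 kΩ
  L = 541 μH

Step 1 — Angular frequency: ω = 2π·f = 2π·3030 = 1.904e+04 rad/s.
Step 2 — Component impedances:
  R: Z = R = 3260 Ω
  L: Z = jωL = j·1.904e+04·0.000541 = 0 + j10.3 Ω
Step 3 — Series combination: Z_total = R + L = 3260 + j10.3 Ω = 3260∠0.2° Ω.

Z = 3260 + j10.3 Ω = 3260∠0.2° Ω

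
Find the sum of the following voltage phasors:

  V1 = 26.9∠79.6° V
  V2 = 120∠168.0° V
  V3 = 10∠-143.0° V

Step 1 — Convert each phasor to rectangular form:
  V1 = 26.9·(cos(79.6°) + j·sin(79.6°)) = 4.856 + j26.46 V
  V2 = 120·(cos(168.0°) + j·sin(168.0°)) = -117.4 + j24.95 V
  V3 = 10·(cos(-143.0°) + j·sin(-143.0°)) = -7.986 - j6.018 V
Step 2 — Sum components: V_total = -120.5 + j45.39 V.
Step 3 — Convert to polar: |V_total| = 128.8 V, ∠V_total = 159.4°.

V_total = 128.8∠159.4° V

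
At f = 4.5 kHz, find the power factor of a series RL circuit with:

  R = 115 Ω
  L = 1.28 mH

Step 1 — Angular frequency: ω = 2π·f = 2π·4500 = 2.827e+04 rad/s.
Step 2 — Component impedances:
  R: Z = R = 115 Ω
  L: Z = jωL = j·2.827e+04·0.00128 = 0 + j36.19 Ω
Step 3 — Series combination: Z_total = R + L = 115 + j36.19 Ω = 120.6∠17.5° Ω.
Step 4 — Power factor: PF = cos(φ) = Re(Z)/|Z| = 115/120.56 = 0.9539.
Step 5 — Type: Im(Z) = 36.19 ⇒ lagging (phase φ = 17.5°).

PF = 0.9539 (lagging, φ = 17.5°)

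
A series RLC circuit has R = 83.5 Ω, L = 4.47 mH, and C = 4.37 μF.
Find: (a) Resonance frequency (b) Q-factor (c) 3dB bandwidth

Step 1 — Resonance: ω₀ = 1/√(LC) = 1/√(0.00447·4.37e-06) = 7155 rad/s.
Step 2 — f₀ = ω₀/(2π) = 1139 Hz.
Step 3 — Series Q: Q = ω₀L/R = 7155·0.00447/83.5 = 0.383.
Step 4 — Bandwidth: Δω = ω₀/Q = 1.868e+04 rad/s; BW = Δω/(2π) = 2973 Hz.

(a) f₀ = 1139 Hz  (b) Q = 0.383  (c) BW = 2973 Hz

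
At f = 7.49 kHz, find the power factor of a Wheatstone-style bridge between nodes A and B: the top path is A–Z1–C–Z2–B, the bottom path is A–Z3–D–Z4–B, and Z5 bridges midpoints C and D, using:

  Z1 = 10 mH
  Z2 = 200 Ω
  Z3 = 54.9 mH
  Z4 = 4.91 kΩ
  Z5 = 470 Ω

Step 1 — Angular frequency: ω = 2π·f = 2π·7490 = 4.706e+04 rad/s.
Step 2 — Component impedances:
  Z1: Z = jωL = j·4.706e+04·0.01 = 0 + j470.6 Ω
  Z2: Z = R = 200 Ω
  Z3: Z = jωL = j·4.706e+04·0.0549 = 0 + j2584 Ω
  Z4: Z = R = 4910 Ω
  Z5: Z = R = 470 Ω
Step 3 — Bridge requires nodal analysis (the Z5 bridge couples midpoints C and D, so the two paths cannot be reduced to a simple series/parallel combination). Setting node B to ground and injecting 1 A at node A, the 3-node admittance system at A, C, D solves to V_A = Z_AB = 197.7 + j398.9 Ω = 445.2∠63.6° Ω.
Step 4 — Power factor: PF = cos(φ) = Re(Z)/|Z| = 197.75/445.21 = 0.4442.
Step 5 — Type: Im(Z) = 398.9 ⇒ lagging (phase φ = 63.6°).

PF = 0.4442 (lagging, φ = 63.6°)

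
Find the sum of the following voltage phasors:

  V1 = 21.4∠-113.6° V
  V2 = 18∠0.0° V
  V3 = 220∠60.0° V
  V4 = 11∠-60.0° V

Step 1 — Convert each phasor to rectangular form:
  V1 = 21.4·(cos(-113.6°) + j·sin(-113.6°)) = -8.567 - j19.61 V
  V2 = 18·(cos(0.0°) + j·sin(0.0°)) = 18 V
  V3 = 220·(cos(60.0°) + j·sin(60.0°)) = 110 + j190.5 V
  V4 = 11·(cos(-60.0°) + j·sin(-60.0°)) = 5.5 - j9.526 V
Step 2 — Sum components: V_total = 124.9 + j161.4 V.
Step 3 — Convert to polar: |V_total| = 204.1 V, ∠V_total = 52.3°.

V_total = 204.1∠52.3° V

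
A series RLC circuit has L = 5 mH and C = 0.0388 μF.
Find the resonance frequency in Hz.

Step 1 — Resonance condition Im(Z)=0 gives ω₀ = 1/√(LC).
Step 2 — ω₀ = 1/√(0.005·3.88e-08) = 7.18e+04 rad/s.
Step 3 — f₀ = ω₀/(2π) = 1.143e+04 Hz.

f₀ = 1.143e+04 Hz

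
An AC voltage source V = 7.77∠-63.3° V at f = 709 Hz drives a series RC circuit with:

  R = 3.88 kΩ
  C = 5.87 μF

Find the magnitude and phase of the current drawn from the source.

Step 1 — Angular frequency: ω = 2π·f = 2π·709 = 4455 rad/s.
Step 2 — Component impedances:
  R: Z = R = 3880 Ω
  C: Z = 1/(jωC) = -j/(ω·C) = 0 - j38.24 Ω
Step 3 — Series combination: Z_total = R + C = 3880 - j38.24 Ω = 3880∠-0.6° Ω.
Step 4 — Source phasor: V = 7.77∠-63.3° V = 3.491 - j6.941 V.
Step 5 — Ohm's law: I = V / Z_total = (3.491 - j6.941) / (3880 - j38.24) = 0.0009173 - j0.00178 A.
Step 6 — Convert to polar: |I| = 0.002002 A, ∠I = -62.7°.

I = 0.002002∠-62.7° A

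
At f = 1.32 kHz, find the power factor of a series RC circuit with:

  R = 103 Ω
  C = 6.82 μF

Step 1 — Angular frequency: ω = 2π·f = 2π·1320 = 8294 rad/s.
Step 2 — Component impedances:
  R: Z = R = 103 Ω
  C: Z = 1/(jωC) = -j/(ω·C) = 0 - j17.68 Ω
Step 3 — Series combination: Z_total = R + C = 103 - j17.68 Ω = 104.5∠-9.7° Ω.
Step 4 — Power factor: PF = cos(φ) = Re(Z)/|Z| = 103/104.5 = 0.9856.
Step 5 — Type: Im(Z) = -17.68 ⇒ leading (phase φ = -9.7°).

PF = 0.9856 (leading, φ = -9.7°)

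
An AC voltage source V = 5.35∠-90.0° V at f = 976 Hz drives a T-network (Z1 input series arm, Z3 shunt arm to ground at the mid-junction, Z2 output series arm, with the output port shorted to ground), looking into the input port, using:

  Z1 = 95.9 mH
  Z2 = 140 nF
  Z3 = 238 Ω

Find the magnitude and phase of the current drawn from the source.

Step 1 — Angular frequency: ω = 2π·f = 2π·976 = 6132 rad/s.
Step 2 — Component impedances:
  Z1: Z = jωL = j·6132·0.0959 = 0 + j588.1 Ω
  Z2: Z = 1/(jωC) = -j/(ω·C) = 0 - j1165 Ω
  Z3: Z = R = 238 Ω
Step 3 — With the output port shorted to ground, the output series arm Z2 runs from the junction to ground; the shunt arm Z3 also runs from the junction to ground. They appear in parallel: Z3 || Z2 = 228.5 - j46.68 Ω.
Step 4 — Series with input arm Z1: Z_in = Z1 + (Z3 || Z2) = 228.5 + j541.4 Ω = 587.6∠67.1° Ω.
Step 5 — Source phasor: V = 5.35∠-90.0° V = 0 - j5.35 V.
Step 6 — Ohm's law: I = V / Z_total = (0 - j5.35) / (228.5 + j541.4) = -0.008388 - j0.003539 A.
Step 7 — Convert to polar: |I| = 0.009104 A, ∠I = -157.1°.

I = 0.009104∠-157.1° A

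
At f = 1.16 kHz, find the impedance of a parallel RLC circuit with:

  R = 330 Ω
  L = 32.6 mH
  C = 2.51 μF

Step 1 — Angular frequency: ω = 2π·f = 2π·1160 = 7288 rad/s.
Step 2 — Component impedances:
  R: Z = R = 330 Ω
  L: Z = jωL = j·7288·0.0326 = 0 + j237.6 Ω
  C: Z = 1/(jωC) = -j/(ω·C) = 0 - j54.66 Ω
Step 3 — Parallel combination: 1/Z_total = 1/R + 1/L + 1/C; Z_total = 14.6 - j67.85 Ω = 69.41∠-77.9° Ω.

Z = 14.6 - j67.85 Ω = 69.41∠-77.9° Ω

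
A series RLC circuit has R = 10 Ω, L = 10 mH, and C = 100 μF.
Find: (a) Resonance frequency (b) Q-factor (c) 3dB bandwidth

Step 1 — Resonance: ω₀ = 1/√(LC) = 1/√(0.01·0.0001) = 1000 rad/s.
Step 2 — f₀ = ω₀/(2π) = 159.2 Hz.
Step 3 — Series Q: Q = ω₀L/R = 1000·0.01/10 = 1.
Step 4 — Bandwidth: Δω = ω₀/Q = 1000 rad/s; BW = Δω/(2π) = 159.2 Hz.

(a) f₀ = 159.2 Hz  (b) Q = 1  (c) BW = 159.2 Hz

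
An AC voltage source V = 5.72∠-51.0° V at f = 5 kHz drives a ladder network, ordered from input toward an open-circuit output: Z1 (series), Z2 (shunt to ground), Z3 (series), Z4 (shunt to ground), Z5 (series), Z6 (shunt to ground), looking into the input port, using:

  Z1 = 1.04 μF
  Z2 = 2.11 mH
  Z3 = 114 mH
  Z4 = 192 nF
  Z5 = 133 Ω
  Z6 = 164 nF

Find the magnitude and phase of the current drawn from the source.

Step 1 — Angular frequency: ω = 2π·f = 2π·5000 = 3.142e+04 rad/s.
Step 2 — Component impedances:
  Z1: Z = 1/(jωC) = -j/(ω·C) = 0 - j30.61 Ω
  Z2: Z = jωL = j·3.142e+04·0.00211 = 0 + j66.29 Ω
  Z3: Z = jωL = j·3.142e+04·0.114 = 0 + j3581 Ω
  Z4: Z = 1/(jωC) = -j/(ω·C) = 0 - j165.8 Ω
  Z5: Z = R = 133 Ω
  Z6: Z = 1/(jωC) = -j/(ω·C) = 0 - j194.1 Ω
Step 3 — Ladder network (open output): work backward from the far end, alternating series and parallel combinations. Z_in = 0.008662 + j34.44 Ω = 34.44∠90.0° Ω.
Step 4 — Source phasor: V = 5.72∠-51.0° V = 3.6 - j4.445 V.
Step 5 — Ohm's law: I = V / Z_total = (3.6 - j4.445) / (0.008662 + j34.44) = -0.129 - j0.1045 A.
Step 6 — Convert to polar: |I| = 0.1661 A, ∠I = -141.0°.

I = 0.1661∠-141.0° A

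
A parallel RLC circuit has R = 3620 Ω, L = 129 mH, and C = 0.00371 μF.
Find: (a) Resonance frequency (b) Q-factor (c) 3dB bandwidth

Step 1 — Resonance: ω₀ = 1/√(LC) = 1/√(0.129·3.71e-09) = 4.571e+04 rad/s.
Step 2 — f₀ = ω₀/(2π) = 7275 Hz.
Step 3 — Parallel Q: Q = R/(ω₀L) = 3620/(4.571e+04·0.129) = 0.6139.
Step 4 — Bandwidth: Δω = ω₀/Q = 7.446e+04 rad/s; BW = Δω/(2π) = 1.185e+04 Hz.

(a) f₀ = 7275 Hz  (b) Q = 0.6139  (c) BW = 1.185e+04 Hz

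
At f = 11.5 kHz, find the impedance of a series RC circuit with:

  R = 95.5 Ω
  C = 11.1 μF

Step 1 — Angular frequency: ω = 2π·f = 2π·1.15e+04 = 7.226e+04 rad/s.
Step 2 — Component impedances:
  R: Z = R = 95.5 Ω
  C: Z = 1/(jωC) = -j/(ω·C) = 0 - j1.247 Ω
Step 3 — Series combination: Z_total = R + C = 95.5 - j1.247 Ω = 95.51∠-0.7° Ω.

Z = 95.5 - j1.247 Ω = 95.51∠-0.7° Ω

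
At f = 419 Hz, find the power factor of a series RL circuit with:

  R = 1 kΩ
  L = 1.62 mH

Step 1 — Angular frequency: ω = 2π·f = 2π·419 = 2633 rad/s.
Step 2 — Component impedances:
  R: Z = R = 1000 Ω
  L: Z = jωL = j·2633·0.00162 = 0 + j4.265 Ω
Step 3 — Series combination: Z_total = R + L = 1000 + j4.265 Ω = 1000∠0.2° Ω.
Step 4 — Power factor: PF = cos(φ) = Re(Z)/|Z| = 1000/1000 = 1.
Step 5 — Type: Im(Z) = 4.265 ⇒ lagging (phase φ = 0.2°).

PF = 1 (lagging, φ = 0.2°)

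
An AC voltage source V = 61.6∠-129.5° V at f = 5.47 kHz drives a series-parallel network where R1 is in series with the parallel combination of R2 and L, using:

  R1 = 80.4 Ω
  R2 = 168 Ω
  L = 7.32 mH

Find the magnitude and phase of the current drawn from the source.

Step 1 — Angular frequency: ω = 2π·f = 2π·5470 = 3.437e+04 rad/s.
Step 2 — Component impedances:
  R1: Z = R = 80.4 Ω
  R2: Z = R = 168 Ω
  L: Z = jωL = j·3.437e+04·0.00732 = 0 + j251.6 Ω
Step 3 — Parallel branch: R2 || L = 1/(1/R2 + 1/L) = 116.2 + j77.59 Ω.
Step 4 — Series with R1: Z_total = R1 + (R2 || L) = 196.6 + j77.59 Ω = 211.3∠21.5° Ω.
Step 5 — Source phasor: V = 61.6∠-129.5° V = -39.18 - j47.53 V.
Step 6 — Ohm's law: I = V / Z_total = (-39.18 - j47.53) / (196.6 + j77.59) = -0.255 - j0.1411 A.
Step 7 — Convert to polar: |I| = 0.2915 A, ∠I = -151.0°.

I = 0.2915∠-151.0° A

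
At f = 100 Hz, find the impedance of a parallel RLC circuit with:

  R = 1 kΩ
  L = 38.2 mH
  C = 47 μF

Step 1 — Angular frequency: ω = 2π·f = 2π·100 = 628.3 rad/s.
Step 2 — Component impedances:
  R: Z = R = 1000 Ω
  L: Z = jωL = j·628.3·0.0382 = 0 + j24 Ω
  C: Z = 1/(jωC) = -j/(ω·C) = 0 - j33.86 Ω
Step 3 — Parallel combination: 1/Z_total = 1/R + 1/L + 1/C; Z_total = 6.748 + j81.87 Ω = 82.14∠85.3° Ω.

Z = 6.748 + j81.87 Ω = 82.14∠85.3° Ω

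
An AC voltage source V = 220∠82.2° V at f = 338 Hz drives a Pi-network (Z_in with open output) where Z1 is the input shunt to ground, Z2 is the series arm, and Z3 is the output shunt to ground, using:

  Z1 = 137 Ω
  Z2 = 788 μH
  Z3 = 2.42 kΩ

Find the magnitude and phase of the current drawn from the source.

Step 1 — Angular frequency: ω = 2π·f = 2π·338 = 2124 rad/s.
Step 2 — Component impedances:
  Z1: Z = R = 137 Ω
  Z2: Z = jωL = j·2124·0.000788 = 0 + j1.673 Ω
  Z3: Z = R = 2420 Ω
Step 3 — With open output, the series arm Z2 and the output shunt Z3 appear in series to ground: Z2 + Z3 = 2420 + j1.673 Ω.
Step 4 — Parallel with input shunt Z1: Z_in = Z1 || (Z2 + Z3) = 129.7 + j0.004804 Ω = 129.7∠0.0° Ω.
Step 5 — Source phasor: V = 220∠82.2° V = 29.86 + j218 V.
Step 6 — Ohm's law: I = V / Z_total = (29.86 + j218) / (129.7 + j0.004804) = 0.2303 + j1.681 A.
Step 7 — Convert to polar: |I| = 1.697 A, ∠I = 82.2°.

I = 1.697∠82.2° A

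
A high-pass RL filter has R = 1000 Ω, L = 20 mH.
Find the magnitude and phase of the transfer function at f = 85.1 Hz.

Step 1 — Angular frequency: ω = 2π·85.1 = 534.7 rad/s.
Step 2 — Transfer function: H(jω) = jωL/(R + jωL).
Step 3 — Numerator jωL = j·10.69; denominator R + jωL = 1000 + j10.69.
Step 4 — H = 0.0001143 + j0.01069.
Step 5 — Magnitude: |H| = 0.01069 (-39.4 dB); phase: φ = 89.4°.

|H| = 0.01069 (-39.4 dB), φ = 89.4°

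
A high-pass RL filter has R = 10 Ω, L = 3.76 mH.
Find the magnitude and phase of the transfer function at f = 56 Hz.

Step 1 — Angular frequency: ω = 2π·56 = 351.9 rad/s.
Step 2 — Transfer function: H(jω) = jωL/(R + jωL).
Step 3 — Numerator jωL = j·1.323; denominator R + jωL = 10 + j1.323.
Step 4 — H = 0.0172 + j0.13.
Step 5 — Magnitude: |H| = 0.1312 (-17.6 dB); phase: φ = 82.5°.

|H| = 0.1312 (-17.6 dB), φ = 82.5°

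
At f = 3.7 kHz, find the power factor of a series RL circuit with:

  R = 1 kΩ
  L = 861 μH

Step 1 — Angular frequency: ω = 2π·f = 2π·3700 = 2.325e+04 rad/s.
Step 2 — Component impedances:
  R: Z = R = 1000 Ω
  L: Z = jωL = j·2.325e+04·0.000861 = 0 + j20.02 Ω
Step 3 — Series combination: Z_total = R + L = 1000 + j20.02 Ω = 1000∠1.1° Ω.
Step 4 — Power factor: PF = cos(φ) = Re(Z)/|Z| = 1000/1000.2 = 0.9998.
Step 5 — Type: Im(Z) = 20.02 ⇒ lagging (phase φ = 1.1°).

PF = 0.9998 (lagging, φ = 1.1°)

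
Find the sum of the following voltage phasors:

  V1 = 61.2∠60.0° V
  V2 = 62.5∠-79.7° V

Step 1 — Convert each phasor to rectangular form:
  V1 = 61.2·(cos(60.0°) + j·sin(60.0°)) = 30.6 + j53 V
  V2 = 62.5·(cos(-79.7°) + j·sin(-79.7°)) = 11.18 - j61.49 V
Step 2 — Sum components: V_total = 41.78 - j8.492 V.
Step 3 — Convert to polar: |V_total| = 42.63 V, ∠V_total = -11.5°.

V_total = 42.63∠-11.5° V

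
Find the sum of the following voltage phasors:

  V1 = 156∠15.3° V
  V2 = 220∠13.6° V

Step 1 — Convert each phasor to rectangular form:
  V1 = 156·(cos(15.3°) + j·sin(15.3°)) = 150.5 + j41.16 V
  V2 = 220·(cos(13.6°) + j·sin(13.6°)) = 213.8 + j51.73 V
Step 2 — Sum components: V_total = 364.3 + j92.9 V.
Step 3 — Convert to polar: |V_total| = 376 V, ∠V_total = 14.3°.

V_total = 376∠14.3° V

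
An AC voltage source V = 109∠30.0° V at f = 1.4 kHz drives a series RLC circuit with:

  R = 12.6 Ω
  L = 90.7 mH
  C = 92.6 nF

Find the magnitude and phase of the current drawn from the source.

Step 1 — Angular frequency: ω = 2π·f = 2π·1400 = 8796 rad/s.
Step 2 — Component impedances:
  R: Z = R = 12.6 Ω
  L: Z = jωL = j·8796·0.0907 = 0 + j797.8 Ω
  C: Z = 1/(jωC) = -j/(ω·C) = 0 - j1228 Ω
Step 3 — Series combination: Z_total = R + L + C = 12.6 - j429.8 Ω = 430∠-88.3° Ω.
Step 4 — Source phasor: V = 109∠30.0° V = 94.4 + j54.5 V.
Step 5 — Ohm's law: I = V / Z_total = (94.4 + j54.5) / (12.6 - j429.8) = -0.1203 + j0.2231 A.
Step 6 — Convert to polar: |I| = 0.2535 A, ∠I = 118.3°.

I = 0.2535∠118.3° A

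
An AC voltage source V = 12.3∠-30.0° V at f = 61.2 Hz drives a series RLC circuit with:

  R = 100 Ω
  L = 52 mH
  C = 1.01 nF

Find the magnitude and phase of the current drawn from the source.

Step 1 — Angular frequency: ω = 2π·f = 2π·61.2 = 384.5 rad/s.
Step 2 — Component impedances:
  R: Z = R = 100 Ω
  L: Z = jωL = j·384.5·0.052 = 0 + j20 Ω
  C: Z = 1/(jωC) = -j/(ω·C) = 0 - j2.575e+06 Ω
Step 3 — Series combination: Z_total = R + L + C = 100 - j2.575e+06 Ω = 2.575e+06∠-90.0° Ω.
Step 4 — Source phasor: V = 12.3∠-30.0° V = 10.65 - j6.15 V.
Step 5 — Ohm's law: I = V / Z_total = (10.65 - j6.15) / (100 - j2.575e+06) = 2.389e-06 + j4.137e-06 A.
Step 6 — Convert to polar: |I| = 4.777e-06 A, ∠I = 60.0°.

I = 4.777e-06∠60.0° A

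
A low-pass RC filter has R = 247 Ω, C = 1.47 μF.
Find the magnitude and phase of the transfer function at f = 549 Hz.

Step 1 — Angular frequency: ω = 2π·549 = 3449 rad/s.
Step 2 — Transfer function: H(jω) = 1/(1 + jωRC).
Step 3 — Denominator: 1 + jωRC = 1 + j·3449·247·1.47e-06 = 1 + j1.252.
Step 4 — H = 0.3893 - j0.4876.
Step 5 — Magnitude: |H| = 0.6239 (-4.1 dB); phase: φ = -51.4°.

|H| = 0.6239 (-4.1 dB), φ = -51.4°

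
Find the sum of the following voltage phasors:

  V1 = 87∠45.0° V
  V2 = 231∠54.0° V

Step 1 — Convert each phasor to rectangular form:
  V1 = 87·(cos(45.0°) + j·sin(45.0°)) = 61.52 + j61.52 V
  V2 = 231·(cos(54.0°) + j·sin(54.0°)) = 135.8 + j186.9 V
Step 2 — Sum components: V_total = 197.3 + j248.4 V.
Step 3 — Convert to polar: |V_total| = 317.2 V, ∠V_total = 51.5°.

V_total = 317.2∠51.5° V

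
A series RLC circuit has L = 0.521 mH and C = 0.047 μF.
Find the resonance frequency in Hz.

Step 1 — Resonance condition Im(Z)=0 gives ω₀ = 1/√(LC).
Step 2 — ω₀ = 1/√(0.000521·4.7e-08) = 2.021e+05 rad/s.
Step 3 — f₀ = ω₀/(2π) = 3.216e+04 Hz.

f₀ = 3.216e+04 Hz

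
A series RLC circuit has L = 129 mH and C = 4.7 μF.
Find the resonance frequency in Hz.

Step 1 — Resonance condition Im(Z)=0 gives ω₀ = 1/√(LC).
Step 2 — ω₀ = 1/√(0.129·4.7e-06) = 1284 rad/s.
Step 3 — f₀ = ω₀/(2π) = 204.4 Hz.

f₀ = 204.4 Hz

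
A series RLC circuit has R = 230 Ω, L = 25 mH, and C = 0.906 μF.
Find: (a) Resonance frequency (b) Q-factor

Step 1 — Resonance condition Im(Z)=0 gives ω₀ = 1/√(LC).
Step 2 — ω₀ = 1/√(0.025·9.06e-07) = 6645 rad/s.
Step 3 — f₀ = ω₀/(2π) = 1058 Hz.
Step 4 — Series Q: Q = ω₀L/R = 6645·0.025/230 = 0.7222.

(a) f₀ = 1058 Hz  (b) Q = 0.7222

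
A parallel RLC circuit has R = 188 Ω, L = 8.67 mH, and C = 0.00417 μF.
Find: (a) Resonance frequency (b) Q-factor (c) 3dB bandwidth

Step 1 — Resonance: ω₀ = 1/√(LC) = 1/√(0.00867·4.17e-09) = 1.663e+05 rad/s.
Step 2 — f₀ = ω₀/(2π) = 2.647e+04 Hz.
Step 3 — Parallel Q: Q = R/(ω₀L) = 188/(1.663e+05·0.00867) = 0.1304.
Step 4 — Bandwidth: Δω = ω₀/Q = 1.276e+06 rad/s; BW = Δω/(2π) = 2.03e+05 Hz.

(a) f₀ = 2.647e+04 Hz  (b) Q = 0.1304  (c) BW = 2.03e+05 Hz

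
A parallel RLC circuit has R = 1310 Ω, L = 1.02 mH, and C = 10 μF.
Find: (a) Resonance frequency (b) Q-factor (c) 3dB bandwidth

Step 1 — Resonance: ω₀ = 1/√(LC) = 1/√(0.00102·1e-05) = 9901 rad/s.
Step 2 — f₀ = ω₀/(2π) = 1576 Hz.
Step 3 — Parallel Q: Q = R/(ω₀L) = 1310/(9901·0.00102) = 129.7.
Step 4 — Bandwidth: Δω = ω₀/Q = 76.34 rad/s; BW = Δω/(2π) = 12.15 Hz.

(a) f₀ = 1576 Hz  (b) Q = 129.7  (c) BW = 12.15 Hz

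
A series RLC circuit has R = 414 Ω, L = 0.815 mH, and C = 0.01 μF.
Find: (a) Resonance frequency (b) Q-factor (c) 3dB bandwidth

Step 1 — Resonance: ω₀ = 1/√(LC) = 1/√(0.000815·1e-08) = 3.503e+05 rad/s.
Step 2 — f₀ = ω₀/(2π) = 5.575e+04 Hz.
Step 3 — Series Q: Q = ω₀L/R = 3.503e+05·0.000815/414 = 0.6896.
Step 4 — Bandwidth: Δω = ω₀/Q = 5.08e+05 rad/s; BW = Δω/(2π) = 8.085e+04 Hz.

(a) f₀ = 5.575e+04 Hz  (b) Q = 0.6896  (c) BW = 8.085e+04 Hz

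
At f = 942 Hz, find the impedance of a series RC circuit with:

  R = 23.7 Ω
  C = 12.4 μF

Step 1 — Angular frequency: ω = 2π·f = 2π·942 = 5919 rad/s.
Step 2 — Component impedances:
  R: Z = R = 23.7 Ω
  C: Z = 1/(jωC) = -j/(ω·C) = 0 - j13.63 Ω
Step 3 — Series combination: Z_total = R + C = 23.7 - j13.63 Ω = 27.34∠-29.9° Ω.

Z = 23.7 - j13.63 Ω = 27.34∠-29.9° Ω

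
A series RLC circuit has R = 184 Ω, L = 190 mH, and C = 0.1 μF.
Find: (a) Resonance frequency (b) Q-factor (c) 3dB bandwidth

Step 1 — Resonance condition Im(Z)=0 gives ω₀ = 1/√(LC).
Step 2 — ω₀ = 1/√(0.19·1e-07) = 7255 rad/s.
Step 3 — f₀ = ω₀/(2π) = 1155 Hz.
Step 4 — Series Q: Q = ω₀L/R = 7255·0.19/184 = 7.491.
Step 5 — 3dB bandwidth: Δω = ω₀/Q = 968.4 rad/s; BW = Δω/(2π) = 154.1 Hz.

(a) f₀ = 1155 Hz  (b) Q = 7.491  (c) BW = 154.1 Hz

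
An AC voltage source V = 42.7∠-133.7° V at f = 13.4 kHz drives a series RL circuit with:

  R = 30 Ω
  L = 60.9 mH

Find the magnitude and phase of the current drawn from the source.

Step 1 — Angular frequency: ω = 2π·f = 2π·1.34e+04 = 8.419e+04 rad/s.
Step 2 — Component impedances:
  R: Z = R = 30 Ω
  L: Z = jωL = j·8.419e+04·0.0609 = 0 + j5127 Ω
Step 3 — Series combination: Z_total = R + L = 30 + j5127 Ω = 5128∠89.7° Ω.
Step 4 — Source phasor: V = 42.7∠-133.7° V = -29.5 - j30.87 V.
Step 5 — Ohm's law: I = V / Z_total = (-29.5 - j30.87) / (30 + j5127) = -0.006054 + j0.005718 A.
Step 6 — Convert to polar: |I| = 0.008328 A, ∠I = 136.6°.

I = 0.008328∠136.6° A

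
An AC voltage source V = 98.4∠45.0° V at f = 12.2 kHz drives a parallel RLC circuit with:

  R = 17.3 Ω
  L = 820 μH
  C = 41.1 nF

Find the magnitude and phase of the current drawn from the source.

Step 1 — Angular frequency: ω = 2π·f = 2π·1.22e+04 = 7.665e+04 rad/s.
Step 2 — Component impedances:
  R: Z = R = 17.3 Ω
  L: Z = jωL = j·7.665e+04·0.00082 = 0 + j62.86 Ω
  C: Z = 1/(jωC) = -j/(ω·C) = 0 - j317.4 Ω
Step 3 — Parallel combination: 1/Z_total = 1/R + 1/L + 1/C; Z_total = 16.5 + j3.641 Ω = 16.89∠12.4° Ω.
Step 4 — Source phasor: V = 98.4∠45.0° V = 69.58 + j69.58 V.
Step 5 — Ohm's law: I = V / Z_total = (69.58 + j69.58) / (16.5 + j3.641) = 4.91 + j3.134 A.
Step 6 — Convert to polar: |I| = 5.825 A, ∠I = 32.6°.

I = 5.825∠32.6° A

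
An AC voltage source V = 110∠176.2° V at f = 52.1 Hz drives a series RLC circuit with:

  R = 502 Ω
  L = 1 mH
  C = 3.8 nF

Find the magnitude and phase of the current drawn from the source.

Step 1 — Angular frequency: ω = 2π·f = 2π·52.1 = 327.4 rad/s.
Step 2 — Component impedances:
  R: Z = R = 502 Ω
  L: Z = jωL = j·327.4·0.001 = 0 + j0.3274 Ω
  C: Z = 1/(jωC) = -j/(ω·C) = 0 - j8.039e+05 Ω
Step 3 — Series combination: Z_total = R + L + C = 502 - j8.039e+05 Ω = 8.039e+05∠-90.0° Ω.
Step 4 — Source phasor: V = 110∠176.2° V = -109.8 + j7.29 V.
Step 5 — Ohm's law: I = V / Z_total = (-109.8 + j7.29) / (502 - j8.039e+05) = -9.154e-06 - j0.0001365 A.
Step 6 — Convert to polar: |I| = 0.0001368 A, ∠I = -93.8°.

I = 0.0001368∠-93.8° A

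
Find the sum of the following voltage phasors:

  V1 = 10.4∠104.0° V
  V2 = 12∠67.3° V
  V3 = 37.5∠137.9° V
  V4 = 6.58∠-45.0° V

Step 1 — Convert each phasor to rectangular form:
  V1 = 10.4·(cos(104.0°) + j·sin(104.0°)) = -2.516 + j10.09 V
  V2 = 12·(cos(67.3°) + j·sin(67.3°)) = 4.631 + j11.07 V
  V3 = 37.5·(cos(137.9°) + j·sin(137.9°)) = -27.82 + j25.14 V
  V4 = 6.58·(cos(-45.0°) + j·sin(-45.0°)) = 4.653 - j4.653 V
Step 2 — Sum components: V_total = -21.06 + j41.65 V.
Step 3 — Convert to polar: |V_total| = 46.67 V, ∠V_total = 116.8°.

V_total = 46.67∠116.8° V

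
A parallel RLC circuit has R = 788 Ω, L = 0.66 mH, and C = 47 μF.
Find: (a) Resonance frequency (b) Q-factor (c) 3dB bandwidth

Step 1 — Resonance: ω₀ = 1/√(LC) = 1/√(0.00066·4.7e-05) = 5678 rad/s.
Step 2 — f₀ = ω₀/(2π) = 903.6 Hz.
Step 3 — Parallel Q: Q = R/(ω₀L) = 788/(5678·0.00066) = 210.3.
Step 4 — Bandwidth: Δω = ω₀/Q = 27 rad/s; BW = Δω/(2π) = 4.297 Hz.

(a) f₀ = 903.6 Hz  (b) Q = 210.3  (c) BW = 4.297 Hz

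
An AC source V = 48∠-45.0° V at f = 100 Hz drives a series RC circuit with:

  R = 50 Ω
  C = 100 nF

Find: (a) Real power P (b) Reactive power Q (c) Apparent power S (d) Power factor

Step 1 — Angular frequency: ω = 2π·f = 2π·100 = 628.3 rad/s.
Step 2 — Component impedances:
  R: Z = R = 50 Ω
  C: Z = 1/(jωC) = -j/(ω·C) = 0 - j1.592e+04 Ω
Step 3 — Series combination: Z_total = R + C = 50 - j1.592e+04 Ω = 1.592e+04∠-89.8° Ω.
Step 4 — Source phasor: V = 48∠-45.0° V = 33.94 - j33.94 V.
Step 5 — Current: I = V / Z = 0.002139 + j0.002126 A = 0.003016∠44.8° A.
Step 6 — Complex power: S = V·I* = 0.0004548 - j0.1448 VA.
Step 7 — Real power: P = Re(S) = 0.0004548 W.
Step 8 — Reactive power: Q = Im(S) = -0.1448 VAR.
Step 9 — Apparent power: |S| = 0.1448 VA.
Step 10 — Power factor: PF = P/|S| = 0.003142 (leading).

(a) P = 0.0004548 W  (b) Q = -0.1448 VAR  (c) S = 0.1448 VA  (d) PF = 0.003142 (leading)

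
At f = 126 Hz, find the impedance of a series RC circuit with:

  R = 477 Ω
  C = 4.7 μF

Step 1 — Angular frequency: ω = 2π·f = 2π·126 = 791.7 rad/s.
Step 2 — Component impedances:
  R: Z = R = 477 Ω
  C: Z = 1/(jωC) = -j/(ω·C) = 0 - j268.8 Ω
Step 3 — Series combination: Z_total = R + C = 477 - j268.8 Ω = 547.5∠-29.4° Ω.

Z = 477 - j268.8 Ω = 547.5∠-29.4° Ω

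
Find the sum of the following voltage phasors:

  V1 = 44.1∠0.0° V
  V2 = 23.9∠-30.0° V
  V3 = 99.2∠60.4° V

Step 1 — Convert each phasor to rectangular form:
  V1 = 44.1·(cos(0.0°) + j·sin(0.0°)) = 44.1 V
  V2 = 23.9·(cos(-30.0°) + j·sin(-30.0°)) = 20.7 - j11.95 V
  V3 = 99.2·(cos(60.4°) + j·sin(60.4°)) = 49 + j86.25 V
Step 2 — Sum components: V_total = 113.8 + j74.3 V.
Step 3 — Convert to polar: |V_total| = 135.9 V, ∠V_total = 33.1°.

V_total = 135.9∠33.1° V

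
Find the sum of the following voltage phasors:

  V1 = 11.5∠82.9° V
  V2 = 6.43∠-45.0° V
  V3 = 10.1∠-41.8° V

Step 1 — Convert each phasor to rectangular form:
  V1 = 11.5·(cos(82.9°) + j·sin(82.9°)) = 1.421 + j11.41 V
  V2 = 6.43·(cos(-45.0°) + j·sin(-45.0°)) = 4.547 - j4.547 V
  V3 = 10.1·(cos(-41.8°) + j·sin(-41.8°)) = 7.529 - j6.732 V
Step 2 — Sum components: V_total = 13.5 + j0.1331 V.
Step 3 — Convert to polar: |V_total| = 13.5 V, ∠V_total = 0.6°.

V_total = 13.5∠0.6° V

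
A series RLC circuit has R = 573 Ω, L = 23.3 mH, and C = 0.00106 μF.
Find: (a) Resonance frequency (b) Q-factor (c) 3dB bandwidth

Step 1 — Resonance condition Im(Z)=0 gives ω₀ = 1/√(LC).
Step 2 — ω₀ = 1/√(0.0233·1.06e-09) = 2.012e+05 rad/s.
Step 3 — f₀ = ω₀/(2π) = 3.203e+04 Hz.
Step 4 — Series Q: Q = ω₀L/R = 2.012e+05·0.0233/573 = 8.182.
Step 5 — 3dB bandwidth: Δω = ω₀/Q = 2.459e+04 rad/s; BW = Δω/(2π) = 3914 Hz.

(a) f₀ = 3.203e+04 Hz  (b) Q = 8.182  (c) BW = 3914 Hz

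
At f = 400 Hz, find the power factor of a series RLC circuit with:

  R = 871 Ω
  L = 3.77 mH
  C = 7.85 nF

Step 1 — Angular frequency: ω = 2π·f = 2π·400 = 2513 rad/s.
Step 2 — Component impedances:
  R: Z = R = 871 Ω
  L: Z = jωL = j·2513·0.00377 = 0 + j9.475 Ω
  C: Z = 1/(jωC) = -j/(ω·C) = 0 - j5.069e+04 Ω
Step 3 — Series combination: Z_total = R + L + C = 871 - j5.068e+04 Ω = 5.068e+04∠-89.0° Ω.
Step 4 — Power factor: PF = cos(φ) = Re(Z)/|Z| = 871/50684 = 0.01718.
Step 5 — Type: Im(Z) = -5.068e+04 ⇒ leading (phase φ = -89.0°).

PF = 0.01718 (leading, φ = -89.0°)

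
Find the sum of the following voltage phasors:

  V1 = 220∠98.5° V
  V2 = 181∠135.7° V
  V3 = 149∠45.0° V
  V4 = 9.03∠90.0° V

Step 1 — Convert each phasor to rectangular form:
  V1 = 220·(cos(98.5°) + j·sin(98.5°)) = -32.52 + j217.6 V
  V2 = 181·(cos(135.7°) + j·sin(135.7°)) = -129.5 + j126.4 V
  V3 = 149·(cos(45.0°) + j·sin(45.0°)) = 105.4 + j105.4 V
  V4 = 9.03·(cos(90.0°) + j·sin(90.0°)) = 0 + j9.03 V
Step 2 — Sum components: V_total = -56.7 + j458.4 V.
Step 3 — Convert to polar: |V_total| = 461.9 V, ∠V_total = 97.1°.

V_total = 461.9∠97.1° V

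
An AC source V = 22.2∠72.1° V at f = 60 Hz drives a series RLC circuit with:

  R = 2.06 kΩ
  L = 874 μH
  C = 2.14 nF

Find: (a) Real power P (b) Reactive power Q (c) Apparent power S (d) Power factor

Step 1 — Angular frequency: ω = 2π·f = 2π·60 = 377 rad/s.
Step 2 — Component impedances:
  R: Z = R = 2060 Ω
  L: Z = jωL = j·377·0.000874 = 0 + j0.3295 Ω
  C: Z = 1/(jωC) = -j/(ω·C) = 0 - j1.24e+06 Ω
Step 3 — Series combination: Z_total = R + L + C = 2060 - j1.24e+06 Ω = 1.24e+06∠-89.9° Ω.
Step 4 — Source phasor: V = 22.2∠72.1° V = 6.823 + j21.13 V.
Step 5 — Current: I = V / Z = -1.703e-05 + j5.533e-06 A = 1.791e-05∠162.0° A.
Step 6 — Complex power: S = V·I* = 6.608e-07 - j0.0003976 VA.
Step 7 — Real power: P = Re(S) = 6.608e-07 W.
Step 8 — Reactive power: Q = Im(S) = -0.0003976 VAR.
Step 9 — Apparent power: |S| = 0.0003976 VA.
Step 10 — Power factor: PF = P/|S| = 0.001662 (leading).

(a) P = 6.608e-07 W  (b) Q = -0.0003976 VAR  (c) S = 0.0003976 VA  (d) PF = 0.001662 (leading)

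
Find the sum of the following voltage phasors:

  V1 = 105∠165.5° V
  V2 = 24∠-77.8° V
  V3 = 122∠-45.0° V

Step 1 — Convert each phasor to rectangular form:
  V1 = 105·(cos(165.5°) + j·sin(165.5°)) = -101.7 + j26.29 V
  V2 = 24·(cos(-77.8°) + j·sin(-77.8°)) = 5.072 - j23.46 V
  V3 = 122·(cos(-45.0°) + j·sin(-45.0°)) = 86.27 - j86.27 V
Step 2 — Sum components: V_total = -10.32 - j83.44 V.
Step 3 — Convert to polar: |V_total| = 84.07 V, ∠V_total = -97.0°.

V_total = 84.07∠-97.0° V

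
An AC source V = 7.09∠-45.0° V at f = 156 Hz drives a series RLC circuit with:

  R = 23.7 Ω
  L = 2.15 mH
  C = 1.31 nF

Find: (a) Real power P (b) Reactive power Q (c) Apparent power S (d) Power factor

Step 1 — Angular frequency: ω = 2π·f = 2π·156 = 980.2 rad/s.
Step 2 — Component impedances:
  R: Z = R = 23.7 Ω
  L: Z = jωL = j·980.2·0.00215 = 0 + j2.107 Ω
  C: Z = 1/(jωC) = -j/(ω·C) = 0 - j7.788e+05 Ω
Step 3 — Series combination: Z_total = R + L + C = 23.7 - j7.788e+05 Ω = 7.788e+05∠-90.0° Ω.
Step 4 — Source phasor: V = 7.09∠-45.0° V = 5.013 - j5.013 V.
Step 5 — Current: I = V / Z = 6.438e-06 + j6.437e-06 A = 9.104e-06∠45.0° A.
Step 6 — Complex power: S = V·I* = 1.964e-09 - j6.455e-05 VA.
Step 7 — Real power: P = Re(S) = 1.964e-09 W.
Step 8 — Reactive power: Q = Im(S) = -6.455e-05 VAR.
Step 9 — Apparent power: |S| = 6.455e-05 VA.
Step 10 — Power factor: PF = P/|S| = 3.043e-05 (leading).

(a) P = 1.964e-09 W  (b) Q = -6.455e-05 VAR  (c) S = 6.455e-05 VA  (d) PF = 3.043e-05 (leading)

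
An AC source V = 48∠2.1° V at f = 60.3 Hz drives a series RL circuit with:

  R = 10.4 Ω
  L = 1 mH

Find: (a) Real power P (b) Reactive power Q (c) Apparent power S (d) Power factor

Step 1 — Angular frequency: ω = 2π·f = 2π·60.3 = 378.9 rad/s.
Step 2 — Component impedances:
  R: Z = R = 10.4 Ω
  L: Z = jωL = j·378.9·0.001 = 0 + j0.3789 Ω
Step 3 — Series combination: Z_total = R + L = 10.4 + j0.3789 Ω = 10.41∠2.1° Ω.
Step 4 — Source phasor: V = 48∠2.1° V = 47.97 + j1.759 V.
Step 5 — Current: I = V / Z = 4.612 + j0.001096 A = 4.612∠0.0° A.
Step 6 — Complex power: S = V·I* = 221.2 + j8.06 VA.
Step 7 — Real power: P = Re(S) = 221.2 W.
Step 8 — Reactive power: Q = Im(S) = 8.06 VAR.
Step 9 — Apparent power: |S| = 221.4 VA.
Step 10 — Power factor: PF = P/|S| = 0.9993 (lagging).

(a) P = 221.2 W  (b) Q = 8.06 VAR  (c) S = 221.4 VA  (d) PF = 0.9993 (lagging)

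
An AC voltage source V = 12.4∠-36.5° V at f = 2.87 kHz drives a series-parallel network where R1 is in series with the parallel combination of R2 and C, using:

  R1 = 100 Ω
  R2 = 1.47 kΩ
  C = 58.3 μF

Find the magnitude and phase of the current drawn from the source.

Step 1 — Angular frequency: ω = 2π·f = 2π·2870 = 1.803e+04 rad/s.
Step 2 — Component impedances:
  R1: Z = R = 100 Ω
  R2: Z = R = 1470 Ω
  C: Z = 1/(jωC) = -j/(ω·C) = 0 - j0.9512 Ω
Step 3 — Parallel branch: R2 || C = 1/(1/R2 + 1/C) = 0.0006155 - j0.9512 Ω.
Step 4 — Series with R1: Z_total = R1 + (R2 || C) = 100 - j0.9512 Ω = 100∠-0.5° Ω.
Step 5 — Source phasor: V = 12.4∠-36.5° V = 9.968 - j7.376 V.
Step 6 — Ohm's law: I = V / Z_total = (9.968 - j7.376) / (100 - j0.9512) = 0.1004 - j0.0728 A.
Step 7 — Convert to polar: |I| = 0.124 A, ∠I = -36.0°.

I = 0.124∠-36.0° A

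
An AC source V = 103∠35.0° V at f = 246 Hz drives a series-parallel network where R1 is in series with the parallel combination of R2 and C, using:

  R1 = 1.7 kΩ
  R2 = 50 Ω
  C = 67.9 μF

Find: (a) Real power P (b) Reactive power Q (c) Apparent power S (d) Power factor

Step 1 — Angular frequency: ω = 2π·f = 2π·246 = 1546 rad/s.
Step 2 — Component impedances:
  R1: Z = R = 1700 Ω
  R2: Z = R = 50 Ω
  C: Z = 1/(jωC) = -j/(ω·C) = 0 - j9.528 Ω
Step 3 — Parallel branch: R2 || C = 1/(1/R2 + 1/C) = 1.752 - j9.194 Ω.
Step 4 — Series with R1: Z_total = R1 + (R2 || C) = 1702 - j9.194 Ω = 1702∠-0.3° Ω.
Step 5 — Source phasor: V = 103∠35.0° V = 84.37 + j59.08 V.
Step 6 — Current: I = V / Z = 0.04939 + j0.03498 A = 0.06052∠35.3° A.
Step 7 — Complex power: S = V·I* = 6.234 - j0.03368 VA.
Step 8 — Real power: P = Re(S) = 6.234 W.
Step 9 — Reactive power: Q = Im(S) = -0.03368 VAR.
Step 10 — Apparent power: |S| = 6.234 VA.
Step 11 — Power factor: PF = P/|S| = 1 (leading).

(a) P = 6.234 W  (b) Q = -0.03368 VAR  (c) S = 6.234 VA  (d) PF = 1 (leading)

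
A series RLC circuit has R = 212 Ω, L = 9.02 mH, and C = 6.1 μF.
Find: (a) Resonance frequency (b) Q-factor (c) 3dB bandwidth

Step 1 — Resonance: ω₀ = 1/√(LC) = 1/√(0.00902·6.1e-06) = 4263 rad/s.
Step 2 — f₀ = ω₀/(2π) = 678.5 Hz.
Step 3 — Series Q: Q = ω₀L/R = 4263·0.00902/212 = 0.1814.
Step 4 — Bandwidth: Δω = ω₀/Q = 2.35e+04 rad/s; BW = Δω/(2π) = 3741 Hz.

(a) f₀ = 678.5 Hz  (b) Q = 0.1814  (c) BW = 3741 Hz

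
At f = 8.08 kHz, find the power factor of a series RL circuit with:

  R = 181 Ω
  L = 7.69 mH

Step 1 — Angular frequency: ω = 2π·f = 2π·8080 = 5.077e+04 rad/s.
Step 2 — Component impedances:
  R: Z = R = 181 Ω
  L: Z = jωL = j·5.077e+04·0.00769 = 0 + j390.4 Ω
Step 3 — Series combination: Z_total = R + L = 181 + j390.4 Ω = 430.3∠65.1° Ω.
Step 4 — Power factor: PF = cos(φ) = Re(Z)/|Z| = 181/430.3 = 0.4206.
Step 5 — Type: Im(Z) = 390.4 ⇒ lagging (phase φ = 65.1°).

PF = 0.4206 (lagging, φ = 65.1°)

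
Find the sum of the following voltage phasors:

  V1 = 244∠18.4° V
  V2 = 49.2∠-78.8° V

Step 1 — Convert each phasor to rectangular form:
  V1 = 244·(cos(18.4°) + j·sin(18.4°)) = 231.5 + j77.02 V
  V2 = 49.2·(cos(-78.8°) + j·sin(-78.8°)) = 9.556 - j48.26 V
Step 2 — Sum components: V_total = 241.1 + j28.76 V.
Step 3 — Convert to polar: |V_total| = 242.8 V, ∠V_total = 6.8°.

V_total = 242.8∠6.8° V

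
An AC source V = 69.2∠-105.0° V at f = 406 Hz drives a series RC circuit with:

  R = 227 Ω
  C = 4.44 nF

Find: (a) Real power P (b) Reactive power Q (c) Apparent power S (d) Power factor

Step 1 — Angular frequency: ω = 2π·f = 2π·406 = 2551 rad/s.
Step 2 — Component impedances:
  R: Z = R = 227 Ω
  C: Z = 1/(jωC) = -j/(ω·C) = 0 - j8.829e+04 Ω
Step 3 — Series combination: Z_total = R + C = 227 - j8.829e+04 Ω = 8.829e+04∠-89.9° Ω.
Step 4 — Source phasor: V = 69.2∠-105.0° V = -17.91 - j66.84 V.
Step 5 — Current: I = V / Z = 0.0007565 - j0.0002048 A = 0.0007838∠-15.1° A.
Step 6 — Complex power: S = V·I* = 0.0001394 - j0.05424 VA.
Step 7 — Real power: P = Re(S) = 0.0001394 W.
Step 8 — Reactive power: Q = Im(S) = -0.05424 VAR.
Step 9 — Apparent power: |S| = 0.05424 VA.
Step 10 — Power factor: PF = P/|S| = 0.002571 (leading).

(a) P = 0.0001394 W  (b) Q = -0.05424 VAR  (c) S = 0.05424 VA  (d) PF = 0.002571 (leading)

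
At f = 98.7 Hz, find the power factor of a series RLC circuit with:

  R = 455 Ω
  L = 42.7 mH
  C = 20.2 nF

Step 1 — Angular frequency: ω = 2π·f = 2π·98.7 = 620.2 rad/s.
Step 2 — Component impedances:
  R: Z = R = 455 Ω
  L: Z = jωL = j·620.2·0.0427 = 0 + j26.48 Ω
  C: Z = 1/(jωC) = -j/(ω·C) = 0 - j7.983e+04 Ω
Step 3 — Series combination: Z_total = R + L + C = 455 - j7.98e+04 Ω = 7.98e+04∠-89.7° Ω.
Step 4 — Power factor: PF = cos(φ) = Re(Z)/|Z| = 455/7.98e+04 = 0.005702.
Step 5 — Type: Im(Z) = -7.98e+04 ⇒ leading (phase φ = -89.7°).

PF = 0.005702 (leading, φ = -89.7°)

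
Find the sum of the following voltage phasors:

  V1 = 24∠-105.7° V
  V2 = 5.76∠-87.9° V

Step 1 — Convert each phasor to rectangular form:
  V1 = 24·(cos(-105.7°) + j·sin(-105.7°)) = -6.494 - j23.1 V
  V2 = 5.76·(cos(-87.9°) + j·sin(-87.9°)) = 0.2111 - j5.756 V
Step 2 — Sum components: V_total = -6.283 - j28.86 V.
Step 3 — Convert to polar: |V_total| = 29.54 V, ∠V_total = -102.3°.

V_total = 29.54∠-102.3° V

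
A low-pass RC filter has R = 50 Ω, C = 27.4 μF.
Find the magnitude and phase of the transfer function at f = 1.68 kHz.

Step 1 — Angular frequency: ω = 2π·1680 = 1.056e+04 rad/s.
Step 2 — Transfer function: H(jω) = 1/(1 + jωRC).
Step 3 — Denominator: 1 + jωRC = 1 + j·1.056e+04·50·2.74e-05 = 1 + j14.46.
Step 4 — H = 0.004759 - j0.06882.
Step 5 — Magnitude: |H| = 0.06898 (-23.2 dB); phase: φ = -86.0°.

|H| = 0.06898 (-23.2 dB), φ = -86.0°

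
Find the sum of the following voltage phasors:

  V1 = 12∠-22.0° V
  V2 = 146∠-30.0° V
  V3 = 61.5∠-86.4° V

Step 1 — Convert each phasor to rectangular form:
  V1 = 12·(cos(-22.0°) + j·sin(-22.0°)) = 11.13 - j4.495 V
  V2 = 146·(cos(-30.0°) + j·sin(-30.0°)) = 126.4 - j73 V
  V3 = 61.5·(cos(-86.4°) + j·sin(-86.4°)) = 3.862 - j61.38 V
Step 2 — Sum components: V_total = 141.4 - j138.9 V.
Step 3 — Convert to polar: |V_total| = 198.2 V, ∠V_total = -44.5°.

V_total = 198.2∠-44.5° V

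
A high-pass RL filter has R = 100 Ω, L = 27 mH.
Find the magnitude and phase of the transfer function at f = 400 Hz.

Step 1 — Angular frequency: ω = 2π·400 = 2513 rad/s.
Step 2 — Transfer function: H(jω) = jωL/(R + jωL).
Step 3 — Numerator jωL = j·67.86; denominator R + jωL = 100 + j67.86.
Step 4 — H = 0.3153 + j0.4646.
Step 5 — Magnitude: |H| = 0.5615 (-5.0 dB); phase: φ = 55.8°.

|H| = 0.5615 (-5.0 dB), φ = 55.8°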